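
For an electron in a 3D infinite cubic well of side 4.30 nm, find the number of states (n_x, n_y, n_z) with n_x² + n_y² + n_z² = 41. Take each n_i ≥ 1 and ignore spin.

degeneracy = 9

The level has n_x² + n_y² + n_z² = 41. The ordered positive-integer solutions are (1, 2, 6), (1, 6, 2), (2, 1, 6), (2, 6, 1), (3, 4, 4), (4, 3, 4), (4, 4, 3), (6, 1, 2), (6, 2, 1).
That gives 9 states.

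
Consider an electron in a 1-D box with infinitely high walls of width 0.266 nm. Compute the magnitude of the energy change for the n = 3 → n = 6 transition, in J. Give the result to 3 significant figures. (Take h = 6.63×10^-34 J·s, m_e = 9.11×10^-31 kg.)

|ΔE| = 2.30×10^-17 J

E_1 = h²/(8m_eL²) = 8.524×10^-19 J.
|ΔE| = |3² − 6²|·E_1 = 27·8.524×10^-19 J = 2.30×10^-17 J.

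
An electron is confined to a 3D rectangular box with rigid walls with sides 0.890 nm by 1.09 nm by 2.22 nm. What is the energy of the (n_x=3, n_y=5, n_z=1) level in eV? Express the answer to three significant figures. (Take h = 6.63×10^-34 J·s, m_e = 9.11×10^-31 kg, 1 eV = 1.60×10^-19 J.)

E = 12.3 eV

For a 3D rectangular well E = (h²/8m_e)·Σ n_i²/L_i² = (6.63×10^-34)²/(8·9.11×10^-31) · [3²/(0.890 nm)² + 5²/(1.09 nm)² + 1²/(2.22 nm)²].
Evaluating gives E = 1.967×10^-18 J = 12.3 eV.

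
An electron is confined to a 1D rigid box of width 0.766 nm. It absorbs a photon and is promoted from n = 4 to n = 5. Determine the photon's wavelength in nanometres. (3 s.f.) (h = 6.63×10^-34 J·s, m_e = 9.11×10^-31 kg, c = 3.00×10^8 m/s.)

λ = 215 nm

E_1 = h²/(8m_eL²) = 1.028×10^-19 J, so ΔE = (5² − 4²)E_1 = 9.252×10^-19 J.
λ = hc/ΔE = (6.63×10^-34·3.00×10^8)/9.252×10^-19 = 2.15×10^-7 m = 215 nm.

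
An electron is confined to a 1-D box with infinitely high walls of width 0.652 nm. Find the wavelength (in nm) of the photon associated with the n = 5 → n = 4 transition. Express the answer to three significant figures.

E_1 = h²/(8m_eL²) = 1.417×10^-19 J, so ΔE = (5² − 4²)E_1 = 1.275×10^-18 J.
λ = hc/ΔE = (6.626×10^-34·2.998×10^8)/1.275×10^-18 = 1.56×10^-7 m = 156 nm.

λ = 156 nm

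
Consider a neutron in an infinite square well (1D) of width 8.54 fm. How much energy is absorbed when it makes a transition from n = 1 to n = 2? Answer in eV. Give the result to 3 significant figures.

E_1 = h²/(8m_nL²) = 4.492×10^-13 J.
|ΔE| = |1² − 2²|·E_1 = 3·4.492×10^-13 J = 1.348×10^-12 J = 8.41×10^6 eV.

|ΔE| = 8.41×10^6 eV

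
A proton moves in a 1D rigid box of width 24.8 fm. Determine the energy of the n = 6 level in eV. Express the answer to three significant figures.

For an infinite well E_n = n²h²/(8m_pL²), so E_1 = h²/(8m_pL²) = (6.626×10^-34)²/(8·1.673×10^-27·(2.48×10^-14 m)²) = 5.334×10^-14 J.
Then E_6 = 6²·E_1 = 36·5.334×10^-14 J = 1.920×10^-12 J.
Converting, E_6 = 1.920×10^-12 J / (1.602×10^-19 J/eV) = 1.20×10^7 eV.

E_6 = 1.20×10^7 eV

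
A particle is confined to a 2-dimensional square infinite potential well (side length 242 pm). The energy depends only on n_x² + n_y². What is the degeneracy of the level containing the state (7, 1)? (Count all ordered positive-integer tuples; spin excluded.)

The level has n_x² + n_y² = 50. The ordered positive-integer solutions are (1, 7), (5, 5), (7, 1).
That gives 3 states.

degeneracy = 3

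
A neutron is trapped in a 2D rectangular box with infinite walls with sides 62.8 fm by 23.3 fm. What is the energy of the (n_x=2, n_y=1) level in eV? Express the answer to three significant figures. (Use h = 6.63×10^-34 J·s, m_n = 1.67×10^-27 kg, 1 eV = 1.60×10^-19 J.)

E = 5.87×10^5 eV

For a 2D rectangular well E = (h²/8m_n)·Σ n_i²/L_i² = (6.63×10^-34)²/(8·1.67×10^-27) · [2²/(62.8 fm)² + 1²/(23.3 fm)²].
Evaluating gives E = 9.398×10^-14 J = 5.87×10^5 eV.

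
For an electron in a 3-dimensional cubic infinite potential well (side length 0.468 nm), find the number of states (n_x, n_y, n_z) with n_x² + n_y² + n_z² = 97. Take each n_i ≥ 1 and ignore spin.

The level has n_x² + n_y² + n_z² = 97. The ordered positive-integer solutions are (5, 6, 6), (6, 5, 6), (6, 6, 5).
That gives 3 states.

degeneracy = 3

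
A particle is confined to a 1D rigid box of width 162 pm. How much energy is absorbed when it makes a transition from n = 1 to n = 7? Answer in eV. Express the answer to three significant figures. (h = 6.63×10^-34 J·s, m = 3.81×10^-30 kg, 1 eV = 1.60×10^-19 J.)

|ΔE| = 165 eV

E_1 = h²/(8mL²) = 5.495×10^-19 J.
|ΔE| = |1² − 7²|·E_1 = 48·5.495×10^-19 J = 2.638×10^-17 J = 165 eV.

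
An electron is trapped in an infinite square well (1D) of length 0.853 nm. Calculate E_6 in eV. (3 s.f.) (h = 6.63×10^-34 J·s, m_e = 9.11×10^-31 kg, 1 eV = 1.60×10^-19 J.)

E_6 = 18.7 eV

For an infinite well E_n = n²h²/(8m_eL²), so E_1 = h²/(8m_eL²) = (6.63×10^-34)²/(8·9.11×10^-31·(8.53×10^-10 m)²) = 8.289×10^-20 J.
Then E_6 = 6²·E_1 = 36·8.289×10^-20 J = 2.984×10^-18 J.
Converting, E_6 = 2.984×10^-18 J / (1.60×10^-19 J/eV) = 18.7 eV.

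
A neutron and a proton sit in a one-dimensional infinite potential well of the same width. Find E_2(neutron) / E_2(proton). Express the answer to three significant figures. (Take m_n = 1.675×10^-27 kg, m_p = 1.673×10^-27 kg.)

E_n ∝ 1/m at fixed n and L, so the ratio is m_p/m_n = 1.673×10^-27/1.675×10^-27 = 0.999.

0.999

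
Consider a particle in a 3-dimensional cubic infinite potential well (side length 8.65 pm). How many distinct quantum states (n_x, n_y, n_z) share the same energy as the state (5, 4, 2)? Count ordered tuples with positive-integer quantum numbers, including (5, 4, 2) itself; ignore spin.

The level has n_x² + n_y² + n_z² = 45. The ordered positive-integer solutions are (2, 4, 5), (2, 5, 4), (4, 2, 5), (4, 5, 2), (5, 2, 4), (5, 4, 2).
That gives 6 states.

degeneracy = 6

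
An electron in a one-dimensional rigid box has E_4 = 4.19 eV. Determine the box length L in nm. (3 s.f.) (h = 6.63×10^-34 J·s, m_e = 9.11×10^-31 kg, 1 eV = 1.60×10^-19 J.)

L = 1.20 nm

From E_n = n²h²/(8m_eL²), L = n·h/√(8m_eE_n).
E_4 = 4.19 eV = 6.704×10^-19 J, so L = 4·6.63×10^-34/√(8·9.11×10^-31·6.704×10^-19) = 1.20×10^-9 m = 1.20 nm.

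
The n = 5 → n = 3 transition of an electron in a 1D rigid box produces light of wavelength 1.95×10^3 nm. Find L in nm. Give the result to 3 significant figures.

The photon carries ΔE = hc/λ = 6.626×10^-34·2.998×10^8/1.95×10^-6 m = 1.019×10^-19 J.
Since ΔE = (5² − 3²)E_1, E_1 = 6.369×10^-21 J, and L = h/√(8m_eE_1) = 3.08×10^-9 m = 3.08 nm.

L = 3.08 nm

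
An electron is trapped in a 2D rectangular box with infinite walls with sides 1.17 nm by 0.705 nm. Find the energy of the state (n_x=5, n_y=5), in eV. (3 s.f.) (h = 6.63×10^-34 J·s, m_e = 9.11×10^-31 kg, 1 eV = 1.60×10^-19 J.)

For a 2D rectangular well E = (h²/8m_e)·Σ n_i²/L_i² = (6.63×10^-34)²/(8·9.11×10^-31) · [5²/(1.17 nm)² + 5²/(0.705 nm)²].
Evaluating gives E = 4.135×10^-18 J = 25.8 eV.

E = 25.8 eV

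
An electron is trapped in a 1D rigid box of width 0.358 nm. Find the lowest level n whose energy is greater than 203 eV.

n = 9

E_1 = h²/(8m_eL²) = 4.701×10^-19 J = 2.934 eV.
Need n² > 203/2.934 = 69.19, i.e. n > 8.318.
The smallest integer satisfying this is n = 9.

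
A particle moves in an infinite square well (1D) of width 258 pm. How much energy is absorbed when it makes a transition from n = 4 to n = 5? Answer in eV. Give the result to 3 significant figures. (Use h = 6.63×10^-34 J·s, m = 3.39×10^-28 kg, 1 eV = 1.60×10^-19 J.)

E_1 = h²/(8mL²) = 2.435×10^-21 J.
|ΔE| = |4² − 5²|·E_1 = 9·2.435×10^-21 J = 2.192×10^-20 J = 0.137 eV.

|ΔE| = 0.137 eV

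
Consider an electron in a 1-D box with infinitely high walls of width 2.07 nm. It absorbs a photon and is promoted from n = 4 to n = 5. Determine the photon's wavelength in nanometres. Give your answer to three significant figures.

E_1 = h²/(8m_eL²) = 1.406×10^-20 J, so ΔE = (5² − 4²)E_1 = 1.265×10^-19 J.
λ = hc/ΔE = (6.626×10^-34·2.998×10^8)/1.265×10^-19 = 1.57×10^-6 m = 1.57×10^3 nm.

λ = 1.57×10^3 nm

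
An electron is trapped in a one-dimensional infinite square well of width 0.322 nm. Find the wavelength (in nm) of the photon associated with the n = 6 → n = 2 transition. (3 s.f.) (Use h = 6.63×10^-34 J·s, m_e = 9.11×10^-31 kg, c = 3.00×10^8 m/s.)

E_1 = h²/(8m_eL²) = 5.817×10^-19 J, so ΔE = (6² − 2²)E_1 = 1.861×10^-17 J.
λ = hc/ΔE = (6.63×10^-34·3.00×10^8)/1.861×10^-17 = 1.07×10^-8 m = 10.7 nm.

λ = 10.7 nm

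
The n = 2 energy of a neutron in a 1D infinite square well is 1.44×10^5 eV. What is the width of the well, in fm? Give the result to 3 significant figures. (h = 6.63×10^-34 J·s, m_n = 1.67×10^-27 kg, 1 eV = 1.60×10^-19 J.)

From E_n = n²h²/(8m_nL²), L = n·h/√(8m_nE_n).
E_2 = 1.44×10^5 eV = 2.304×10^-14 J, so L = 2·6.63×10^-34/√(8·1.67×10^-27·2.304×10^-14) = 7.56×10^-14 m = 75.6 fm.

L = 75.6 fm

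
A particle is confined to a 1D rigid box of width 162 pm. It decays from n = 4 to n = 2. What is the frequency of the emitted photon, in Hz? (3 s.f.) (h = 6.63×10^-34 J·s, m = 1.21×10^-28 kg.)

E_1 = h²/(8mL²) = 1.730×10^-20 J and ΔE = (4² − 2²)E_1 = 2.076×10^-19 J.
f = ΔE/h = 2.076×10^-19/6.63×10^-34 = 3.13×10^14 Hz.

f = 3.13×10^14 Hz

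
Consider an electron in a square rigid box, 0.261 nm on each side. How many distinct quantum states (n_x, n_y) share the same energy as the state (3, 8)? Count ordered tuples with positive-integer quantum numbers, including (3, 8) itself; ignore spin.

The level has n_x² + n_y² = 73. The ordered positive-integer solutions are (3, 8), (8, 3).
That gives 2 states.

degeneracy = 2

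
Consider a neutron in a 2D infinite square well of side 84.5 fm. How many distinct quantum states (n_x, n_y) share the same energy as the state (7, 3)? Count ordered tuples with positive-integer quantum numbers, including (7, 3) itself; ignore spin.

degeneracy = 2

The level has n_x² + n_y² = 58. The ordered positive-integer solutions are (3, 7), (7, 3).
That gives 2 states.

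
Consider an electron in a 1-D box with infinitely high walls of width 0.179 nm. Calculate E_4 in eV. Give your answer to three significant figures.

For an infinite well E_n = n²h²/(8m_eL²), so E_1 = h²/(8m_eL²) = (6.626×10^-34)²/(8·9.109×10^-31·(1.79×10^-10 m)²) = 1.880×10^-18 J.
Then E_4 = 4²·E_1 = 16·1.880×10^-18 J = 3.008×10^-17 J.
Converting, E_4 = 3.008×10^-17 J / (1.602×10^-19 J/eV) = 188 eV.

E_4 = 188 eV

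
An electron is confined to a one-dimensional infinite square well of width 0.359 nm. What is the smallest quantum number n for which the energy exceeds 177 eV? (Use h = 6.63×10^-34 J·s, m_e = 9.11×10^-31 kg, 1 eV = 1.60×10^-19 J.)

E_1 = h²/(8m_eL²) = 4.680×10^-19 J = 2.925 eV.
Need n² > 177/2.925 = 60.51, i.e. n > 7.779.
The smallest integer satisfying this is n = 8.

n = 8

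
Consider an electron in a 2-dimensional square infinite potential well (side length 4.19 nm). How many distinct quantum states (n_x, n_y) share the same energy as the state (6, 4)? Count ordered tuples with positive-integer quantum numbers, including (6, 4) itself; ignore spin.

The level has n_x² + n_y² = 52. The ordered positive-integer solutions are (4, 6), (6, 4).
That gives 2 states.

degeneracy = 2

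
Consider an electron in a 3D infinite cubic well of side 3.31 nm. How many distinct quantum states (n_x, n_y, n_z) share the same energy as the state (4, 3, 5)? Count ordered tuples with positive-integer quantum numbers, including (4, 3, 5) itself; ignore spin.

degeneracy = 6

The level has n_x² + n_y² + n_z² = 50. The ordered positive-integer solutions are (3, 4, 5), (3, 5, 4), (4, 3, 5), (4, 5, 3), (5, 3, 4), (5, 4, 3).
That gives 6 states.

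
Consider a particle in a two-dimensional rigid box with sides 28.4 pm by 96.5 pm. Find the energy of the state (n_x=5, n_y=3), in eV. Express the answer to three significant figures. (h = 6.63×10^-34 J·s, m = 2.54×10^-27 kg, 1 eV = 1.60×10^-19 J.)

E = 4.32 eV

For a 2D rectangular well E = (h²/8m)·Σ n_i²/L_i² = (6.63×10^-34)²/(8·2.54×10^-27) · [5²/(28.4 pm)² + 3²/(96.5 pm)²].
Evaluating gives E = 6.914×10^-19 J = 4.32 eV.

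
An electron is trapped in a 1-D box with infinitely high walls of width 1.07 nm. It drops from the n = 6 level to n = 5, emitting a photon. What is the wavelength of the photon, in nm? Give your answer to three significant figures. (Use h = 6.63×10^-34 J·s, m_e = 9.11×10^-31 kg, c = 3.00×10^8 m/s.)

E_1 = h²/(8m_eL²) = 5.268×10^-20 J, so ΔE = (6² − 5²)E_1 = 5.795×10^-19 J.
λ = hc/ΔE = (6.63×10^-34·3.00×10^8)/5.795×10^-19 = 3.43×10^-7 m = 343 nm.

λ = 343 nm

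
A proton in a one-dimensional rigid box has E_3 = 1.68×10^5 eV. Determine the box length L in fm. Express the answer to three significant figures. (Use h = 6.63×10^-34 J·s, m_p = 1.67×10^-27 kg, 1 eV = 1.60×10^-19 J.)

L = 105 fm

From E_n = n²h²/(8m_pL²), L = n·h/√(8m_pE_n).
E_3 = 1.68×10^5 eV = 2.688×10^-14 J, so L = 3·6.63×10^-34/√(8·1.67×10^-27·2.688×10^-14) = 1.05×10^-13 m = 105 fm.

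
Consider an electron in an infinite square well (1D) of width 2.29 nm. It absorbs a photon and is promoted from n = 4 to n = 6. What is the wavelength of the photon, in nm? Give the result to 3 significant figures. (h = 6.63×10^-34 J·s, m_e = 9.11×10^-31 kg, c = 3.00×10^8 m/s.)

λ = 865 nm

E_1 = h²/(8m_eL²) = 1.150×10^-20 J, so ΔE = (6² − 4²)E_1 = 2.300×10^-19 J.
λ = hc/ΔE = (6.63×10^-34·3.00×10^8)/2.300×10^-19 = 8.65×10^-7 m = 865 nm.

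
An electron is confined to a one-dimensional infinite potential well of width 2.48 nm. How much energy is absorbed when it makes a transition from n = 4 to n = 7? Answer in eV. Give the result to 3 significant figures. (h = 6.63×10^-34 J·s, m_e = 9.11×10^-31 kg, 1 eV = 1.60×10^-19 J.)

|ΔE| = 2.02 eV

E_1 = h²/(8m_eL²) = 9.807×10^-21 J.
|ΔE| = |4² − 7²|·E_1 = 33·9.807×10^-21 J = 3.236×10^-19 J = 2.02 eV.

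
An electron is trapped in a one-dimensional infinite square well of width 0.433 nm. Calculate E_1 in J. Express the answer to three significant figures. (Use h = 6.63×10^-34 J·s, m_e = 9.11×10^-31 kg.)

E_1 = 3.22×10^-19 J

For an infinite well E_n = n²h²/(8m_eL²), so E_1 = h²/(8m_eL²) = (6.63×10^-34)²/(8·9.11×10^-31·(4.33×10^-10 m)²) = 3.217×10^-19 J.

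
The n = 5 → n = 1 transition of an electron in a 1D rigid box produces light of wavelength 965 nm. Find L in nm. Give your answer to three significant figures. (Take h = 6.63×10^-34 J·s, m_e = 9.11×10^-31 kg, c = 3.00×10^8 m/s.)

The photon carries ΔE = hc/λ = 6.63×10^-34·3.00×10^8/9.65×10^-7 m = 2.061×10^-19 J.
Since ΔE = (5² − 1²)E_1, E_1 = 8.588×10^-21 J, and L = h/√(8m_eE_1) = 2.65×10^-9 m = 2.65 nm.

L = 2.65 nm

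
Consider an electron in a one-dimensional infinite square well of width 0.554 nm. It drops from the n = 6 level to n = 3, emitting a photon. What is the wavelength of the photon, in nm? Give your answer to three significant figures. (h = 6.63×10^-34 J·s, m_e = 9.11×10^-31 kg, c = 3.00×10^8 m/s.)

λ = 37.5 nm

E_1 = h²/(8m_eL²) = 1.965×10^-19 J, so ΔE = (6² − 3²)E_1 = 5.306×10^-18 J.
λ = hc/ΔE = (6.63×10^-34·3.00×10^8)/5.306×10^-18 = 3.75×10^-8 m = 37.5 nm.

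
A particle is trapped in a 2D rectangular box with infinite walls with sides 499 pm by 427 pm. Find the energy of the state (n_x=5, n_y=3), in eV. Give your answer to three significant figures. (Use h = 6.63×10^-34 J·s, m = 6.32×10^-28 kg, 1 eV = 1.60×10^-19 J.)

E = 0.0814 eV

For a 2D rectangular well E = (h²/8m)·Σ n_i²/L_i² = (6.63×10^-34)²/(8·6.32×10^-28) · [5²/(499 pm)² + 3²/(427 pm)²].
Evaluating gives E = 1.302×10^-20 J = 0.0814 eV.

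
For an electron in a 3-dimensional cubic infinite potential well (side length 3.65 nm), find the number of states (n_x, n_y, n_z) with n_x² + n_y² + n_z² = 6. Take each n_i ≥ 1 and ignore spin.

degeneracy = 3

The level has n_x² + n_y² + n_z² = 6. The ordered positive-integer solutions are (1, 1, 2), (1, 2, 1), (2, 1, 1).
That gives 3 states.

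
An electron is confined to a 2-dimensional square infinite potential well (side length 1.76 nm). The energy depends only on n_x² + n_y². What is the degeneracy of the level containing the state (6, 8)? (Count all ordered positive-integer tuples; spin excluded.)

The level has n_x² + n_y² = 100. The ordered positive-integer solutions are (6, 8), (8, 6).
That gives 2 states.

degeneracy = 2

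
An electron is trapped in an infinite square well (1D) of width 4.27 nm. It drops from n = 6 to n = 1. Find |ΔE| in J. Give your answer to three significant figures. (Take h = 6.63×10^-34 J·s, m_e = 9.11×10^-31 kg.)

|ΔE| = 1.16×10^-19 J

E_1 = h²/(8m_eL²) = 3.308×10^-21 J.
|ΔE| = |6² − 1²|·E_1 = 35·3.308×10^-21 J = 1.16×10^-19 J.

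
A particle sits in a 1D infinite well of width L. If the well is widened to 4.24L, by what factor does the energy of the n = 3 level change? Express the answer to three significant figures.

0.0556

E_n ∝ 1/L², so the energy scales by 1/4.24² = 0.0556.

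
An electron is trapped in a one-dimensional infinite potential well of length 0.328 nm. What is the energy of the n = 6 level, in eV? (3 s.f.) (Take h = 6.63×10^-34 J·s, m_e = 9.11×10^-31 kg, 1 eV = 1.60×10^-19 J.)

E_6 = 126 eV

For an infinite well E_n = n²h²/(8m_eL²), so E_1 = h²/(8m_eL²) = (6.63×10^-34)²/(8·9.11×10^-31·(3.28×10^-10 m)²) = 5.606×10^-19 J.
Then E_6 = 6²·E_1 = 36·5.606×10^-19 J = 2.018×10^-17 J.
Converting, E_6 = 2.018×10^-17 J / (1.60×10^-19 J/eV) = 126 eV.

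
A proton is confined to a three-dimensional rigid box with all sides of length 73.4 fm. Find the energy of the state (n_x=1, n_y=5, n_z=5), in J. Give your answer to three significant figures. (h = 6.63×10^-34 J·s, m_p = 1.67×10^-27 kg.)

For a 3D rectangular well E = (h²/8m_p)·Σ n_i²/L_i² = (6.63×10^-34)²/(8·1.67×10^-27) · [1²/(73.4 fm)² + 5²/(73.4 fm)² + 5²/(73.4 fm)²].
Evaluating gives E = 3.11×10^-13 J.

E = 3.11×10^-13 J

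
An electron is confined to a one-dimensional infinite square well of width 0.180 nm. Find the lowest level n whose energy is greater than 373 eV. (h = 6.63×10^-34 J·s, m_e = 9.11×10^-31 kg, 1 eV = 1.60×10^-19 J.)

E_1 = h²/(8m_eL²) = 1.862×10^-18 J = 11.64 eV.
Need n² > 373/11.64 = 32.04, i.e. n > 5.660.
The smallest integer satisfying this is n = 6.

n = 6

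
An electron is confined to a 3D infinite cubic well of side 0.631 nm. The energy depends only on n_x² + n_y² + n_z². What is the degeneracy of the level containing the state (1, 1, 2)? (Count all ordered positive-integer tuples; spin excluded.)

degeneracy = 3

The level has n_x² + n_y² + n_z² = 6. The ordered positive-integer solutions are (1, 1, 2), (1, 2, 1), (2, 1, 1).
That gives 3 states.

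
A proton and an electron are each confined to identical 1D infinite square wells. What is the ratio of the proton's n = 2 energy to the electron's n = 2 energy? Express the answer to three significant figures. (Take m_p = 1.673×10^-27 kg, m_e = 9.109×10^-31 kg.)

5.44×10^-4

E_n ∝ 1/m at fixed n and L, so the ratio is m_e/m_p = 9.109×10^-31/1.673×10^-27 = 5.44×10^-4.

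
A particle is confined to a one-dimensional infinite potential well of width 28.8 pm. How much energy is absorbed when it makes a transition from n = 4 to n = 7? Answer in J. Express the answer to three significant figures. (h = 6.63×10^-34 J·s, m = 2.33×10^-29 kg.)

|ΔE| = 9.38×10^-17 J

E_1 = h²/(8mL²) = 2.843×10^-18 J.
|ΔE| = |4² − 7²|·E_1 = 33·2.843×10^-18 J = 9.38×10^-17 J.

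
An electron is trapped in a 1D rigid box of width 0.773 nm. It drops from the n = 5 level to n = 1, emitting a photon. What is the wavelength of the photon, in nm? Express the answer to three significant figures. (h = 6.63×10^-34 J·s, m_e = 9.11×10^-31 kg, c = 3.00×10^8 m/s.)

λ = 82.1 nm

E_1 = h²/(8m_eL²) = 1.009×10^-19 J, so ΔE = (5² − 1²)E_1 = 2.422×10^-18 J.
λ = hc/ΔE = (6.63×10^-34·3.00×10^8)/2.422×10^-18 = 8.21×10^-8 m = 82.1 nm.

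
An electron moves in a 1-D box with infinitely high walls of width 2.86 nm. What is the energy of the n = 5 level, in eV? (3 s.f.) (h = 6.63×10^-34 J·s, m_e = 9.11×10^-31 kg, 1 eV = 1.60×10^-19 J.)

E_5 = 1.15 eV

For an infinite well E_n = n²h²/(8m_eL²), so E_1 = h²/(8m_eL²) = (6.63×10^-34)²/(8·9.11×10^-31·(2.86×10^-9 m)²) = 7.374×10^-21 J.
Then E_5 = 5²·E_1 = 25·7.374×10^-21 J = 1.844×10^-19 J.
Converting, E_5 = 1.844×10^-19 J / (1.60×10^-19 J/eV) = 1.15 eV.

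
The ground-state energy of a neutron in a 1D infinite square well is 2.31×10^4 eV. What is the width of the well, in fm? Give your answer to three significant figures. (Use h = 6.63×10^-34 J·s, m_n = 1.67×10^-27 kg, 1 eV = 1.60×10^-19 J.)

From E_n = n²h²/(8m_nL²), L = n·h/√(8m_nE_n).
E_1 = 2.31×10^4 eV = 3.696×10^-15 J, so L = 1·6.63×10^-34/√(8·1.67×10^-27·3.696×10^-15) = 9.44×10^-14 m = 94.4 fm.

L = 94.4 fm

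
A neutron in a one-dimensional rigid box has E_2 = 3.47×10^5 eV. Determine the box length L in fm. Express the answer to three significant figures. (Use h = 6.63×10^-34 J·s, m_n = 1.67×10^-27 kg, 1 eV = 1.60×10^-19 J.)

From E_n = n²h²/(8m_nL²), L = n·h/√(8m_nE_n).
E_2 = 3.47×10^5 eV = 5.552×10^-14 J, so L = 2·6.63×10^-34/√(8·1.67×10^-27·5.552×10^-14) = 4.87×10^-14 m = 48.7 fm.

L = 48.7 fm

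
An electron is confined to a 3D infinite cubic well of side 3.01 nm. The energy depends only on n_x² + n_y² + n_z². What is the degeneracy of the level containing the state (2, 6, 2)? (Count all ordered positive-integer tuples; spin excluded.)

degeneracy = 3

The level has n_x² + n_y² + n_z² = 44. The ordered positive-integer solutions are (2, 2, 6), (2, 6, 2), (6, 2, 2).
That gives 3 states.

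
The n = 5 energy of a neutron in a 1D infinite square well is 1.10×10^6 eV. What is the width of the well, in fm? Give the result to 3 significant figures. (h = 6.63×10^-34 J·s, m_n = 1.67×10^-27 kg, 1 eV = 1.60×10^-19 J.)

L = 68.4 fm

From E_n = n²h²/(8m_nL²), L = n·h/√(8m_nE_n).
E_5 = 1.10×10^6 eV = 1.760×10^-13 J, so L = 5·6.63×10^-34/√(8·1.67×10^-27·1.760×10^-13) = 6.84×10^-14 m = 68.4 fm.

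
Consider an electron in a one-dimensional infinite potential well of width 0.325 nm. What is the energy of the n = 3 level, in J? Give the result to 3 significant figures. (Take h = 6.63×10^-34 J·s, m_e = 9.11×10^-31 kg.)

E_3 = 5.14×10^-18 J

For an infinite well E_n = n²h²/(8m_eL²), so E_1 = h²/(8m_eL²) = (6.63×10^-34)²/(8·9.11×10^-31·(3.25×10^-10 m)²) = 5.710×10^-19 J.
Then E_3 = 3²·E_1 = 9·5.710×10^-19 J = 5.14×10^-18 J.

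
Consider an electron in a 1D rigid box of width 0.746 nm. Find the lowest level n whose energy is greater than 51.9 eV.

n = 9

E_1 = h²/(8m_eL²) = 1.083×10^-19 J = 0.6760 eV.
Need n² > 51.9/0.6760 = 76.78, i.e. n > 8.762.
The smallest integer satisfying this is n = 9.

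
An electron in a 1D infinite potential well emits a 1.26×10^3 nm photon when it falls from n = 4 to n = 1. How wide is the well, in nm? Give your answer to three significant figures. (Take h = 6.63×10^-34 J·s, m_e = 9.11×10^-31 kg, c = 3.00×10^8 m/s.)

The photon carries ΔE = hc/λ = 6.63×10^-34·3.00×10^8/1.26×10^-6 m = 1.579×10^-19 J.
Since ΔE = (4² − 1²)E_1, E_1 = 1.053×10^-20 J, and L = h/√(8m_eE_1) = 2.39×10^-9 m = 2.39 nm.

L = 2.39 nm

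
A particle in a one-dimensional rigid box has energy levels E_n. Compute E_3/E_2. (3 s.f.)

2.25

E_n ∝ n², so E_3/E_2 = 3²/2² = 9/4 = 2.25.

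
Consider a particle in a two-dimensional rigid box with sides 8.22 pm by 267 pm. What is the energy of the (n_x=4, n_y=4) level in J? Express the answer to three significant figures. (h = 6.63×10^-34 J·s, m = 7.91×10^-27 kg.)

For a 2D rectangular well E = (h²/8m)·Σ n_i²/L_i² = (6.63×10^-34)²/(8·7.91×10^-27) · [4²/(8.22 pm)² + 4²/(267 pm)²].
Evaluating gives E = 1.65×10^-18 J.

E = 1.65×10^-18 J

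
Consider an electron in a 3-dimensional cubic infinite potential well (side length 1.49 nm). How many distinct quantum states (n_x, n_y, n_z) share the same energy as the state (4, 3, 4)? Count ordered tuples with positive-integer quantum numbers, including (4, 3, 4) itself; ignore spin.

The level has n_x² + n_y² + n_z² = 41. The ordered positive-integer solutions are (1, 2, 6), (1, 6, 2), (2, 1, 6), (2, 6, 1), (3, 4, 4), (4, 3, 4), (4, 4, 3), (6, 1, 2), (6, 2, 1).
That gives 9 states.

degeneracy = 9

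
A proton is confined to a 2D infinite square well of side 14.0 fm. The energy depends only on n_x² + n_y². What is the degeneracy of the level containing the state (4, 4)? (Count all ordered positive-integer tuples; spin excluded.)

degeneracy = 1

The level has n_x² + n_y² = 32. The ordered positive-integer solutions are (4, 4).
That gives 1 state.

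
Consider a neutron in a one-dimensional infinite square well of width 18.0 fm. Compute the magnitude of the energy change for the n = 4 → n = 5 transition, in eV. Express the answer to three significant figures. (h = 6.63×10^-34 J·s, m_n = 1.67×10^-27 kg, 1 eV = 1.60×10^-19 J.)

E_1 = h²/(8m_nL²) = 1.015×10^-13 J.
|ΔE| = |4² − 5²|·E_1 = 9·1.015×10^-13 J = 9.135×10^-13 J = 5.71×10^6 eV.

|ΔE| = 5.71×10^6 eV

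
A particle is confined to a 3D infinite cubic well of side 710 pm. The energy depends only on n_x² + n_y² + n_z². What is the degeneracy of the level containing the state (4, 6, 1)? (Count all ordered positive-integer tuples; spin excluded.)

The level has n_x² + n_y² + n_z² = 53. The ordered positive-integer solutions are (1, 4, 6), (1, 6, 4), (4, 1, 6), (4, 6, 1), (6, 1, 4), (6, 4, 1).
That gives 6 states.

degeneracy = 6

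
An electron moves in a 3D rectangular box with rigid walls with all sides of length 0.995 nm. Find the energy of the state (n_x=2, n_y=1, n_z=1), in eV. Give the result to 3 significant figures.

E = 2.28 eV

For a 3D rectangular well E = (h²/8m_e)·Σ n_i²/L_i² = (6.626×10^-34)²/(8·9.109×10^-31) · [2²/(0.995 nm)² + 1²/(0.995 nm)² + 1²/(0.995 nm)²].
Evaluating gives E = 3.651×10^-19 J = 2.28 eV.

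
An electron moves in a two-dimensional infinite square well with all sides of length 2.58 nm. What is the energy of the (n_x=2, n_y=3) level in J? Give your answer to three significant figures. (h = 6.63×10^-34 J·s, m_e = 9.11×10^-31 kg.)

For a 2D rectangular well E = (h²/8m_e)·Σ n_i²/L_i² = (6.63×10^-34)²/(8·9.11×10^-31) · [2²/(2.58 nm)² + 3²/(2.58 nm)²].
Evaluating gives E = 1.18×10^-19 J.

E = 1.18×10^-19 J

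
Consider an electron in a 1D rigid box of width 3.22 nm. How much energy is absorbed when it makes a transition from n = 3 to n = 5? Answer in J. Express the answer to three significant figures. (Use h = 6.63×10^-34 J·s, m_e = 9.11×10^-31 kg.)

E_1 = h²/(8m_eL²) = 5.817×10^-21 J.
|ΔE| = |3² − 5²|·E_1 = 16·5.817×10^-21 J = 9.31×10^-20 J.

|ΔE| = 9.31×10^-20 J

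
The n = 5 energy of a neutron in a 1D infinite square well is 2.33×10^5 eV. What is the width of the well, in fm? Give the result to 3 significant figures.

From E_n = n²h²/(8m_nL²), L = n·h/√(8m_nE_n).
E_5 = 2.33×10^5 eV = 3.733×10^-14 J, so L = 5·6.626×10^-34/√(8·1.675×10^-27·3.733×10^-14) = 1.48×10^-13 m = 148 fm.

L = 148 fm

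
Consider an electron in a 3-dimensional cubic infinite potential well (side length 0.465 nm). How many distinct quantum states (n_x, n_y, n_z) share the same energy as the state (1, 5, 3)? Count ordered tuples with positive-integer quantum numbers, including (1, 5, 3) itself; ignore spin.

The level has n_x² + n_y² + n_z² = 35. The ordered positive-integer solutions are (1, 3, 5), (1, 5, 3), (3, 1, 5), (3, 5, 1), (5, 1, 3), (5, 3, 1).
That gives 6 states.

degeneracy = 6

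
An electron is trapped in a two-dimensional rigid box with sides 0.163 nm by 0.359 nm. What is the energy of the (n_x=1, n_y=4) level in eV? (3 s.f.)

For a 2D rectangular well E = (h²/8m_e)·Σ n_i²/L_i² = (6.626×10^-34)²/(8·9.109×10^-31) · [1²/(0.163 nm)² + 4²/(0.359 nm)²].
Evaluating gives E = 9.747×10^-18 J = 60.8 eV.

E = 60.8 eV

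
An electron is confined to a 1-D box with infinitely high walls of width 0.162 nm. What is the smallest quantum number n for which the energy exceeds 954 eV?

E_1 = h²/(8m_eL²) = 2.296×10^-18 J = 14.33 eV.
Need n² > 954/14.33 = 66.57, i.e. n > 8.159.
The smallest integer satisfying this is n = 9.

n = 9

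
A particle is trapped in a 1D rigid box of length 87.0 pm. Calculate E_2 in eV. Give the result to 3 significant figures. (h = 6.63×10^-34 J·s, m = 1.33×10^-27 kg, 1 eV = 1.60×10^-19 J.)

For an infinite well E_n = n²h²/(8mL²), so E_1 = h²/(8mL²) = (6.63×10^-34)²/(8·1.33×10^-27·(8.70×10^-11 m)²) = 5.458×10^-21 J.
Then E_2 = 2²·E_1 = 4·5.458×10^-21 J = 2.183×10^-20 J.
Converting, E_2 = 2.183×10^-20 J / (1.60×10^-19 J/eV) = 0.136 eV.

E_2 = 0.136 eV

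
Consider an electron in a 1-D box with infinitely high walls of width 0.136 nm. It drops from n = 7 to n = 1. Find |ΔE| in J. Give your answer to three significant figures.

E_1 = h²/(8m_eL²) = 3.257×10^-18 J.
|ΔE| = |7² − 1²|·E_1 = 48·3.257×10^-18 J = 1.56×10^-16 J.

|ΔE| = 1.56×10^-16 J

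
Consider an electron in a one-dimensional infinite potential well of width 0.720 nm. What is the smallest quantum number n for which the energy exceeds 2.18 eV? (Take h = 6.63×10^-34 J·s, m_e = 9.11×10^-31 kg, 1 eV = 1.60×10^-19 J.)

n = 2

E_1 = h²/(8m_eL²) = 1.163×10^-19 J = 0.7269 eV.
Need n² > 2.18/0.7269 = 2.999, i.e. n > 1.732.
The smallest integer satisfying this is n = 2.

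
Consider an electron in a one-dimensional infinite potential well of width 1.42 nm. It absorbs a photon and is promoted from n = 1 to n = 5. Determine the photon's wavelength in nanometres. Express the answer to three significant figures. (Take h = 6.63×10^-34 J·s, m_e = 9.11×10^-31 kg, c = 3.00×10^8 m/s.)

λ = 277 nm

E_1 = h²/(8m_eL²) = 2.991×10^-20 J, so ΔE = (5² − 1²)E_1 = 7.178×10^-19 J.
λ = hc/ΔE = (6.63×10^-34·3.00×10^8)/7.178×10^-19 = 2.77×10^-7 m = 277 nm.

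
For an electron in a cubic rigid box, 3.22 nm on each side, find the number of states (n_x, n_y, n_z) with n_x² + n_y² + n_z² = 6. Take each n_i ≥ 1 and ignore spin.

degeneracy = 3

The level has n_x² + n_y² + n_z² = 6. The ordered positive-integer solutions are (1, 1, 2), (1, 2, 1), (2, 1, 1).
That gives 3 states.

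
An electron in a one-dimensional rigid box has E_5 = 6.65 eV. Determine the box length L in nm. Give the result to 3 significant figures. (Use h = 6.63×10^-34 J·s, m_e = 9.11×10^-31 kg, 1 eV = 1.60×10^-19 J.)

L = 1.19 nm

From E_n = n²h²/(8m_eL²), L = n·h/√(8m_eE_n).
E_5 = 6.65 eV = 1.064×10^-18 J, so L = 5·6.63×10^-34/√(8·9.11×10^-31·1.064×10^-18) = 1.19×10^-9 m = 1.19 nm.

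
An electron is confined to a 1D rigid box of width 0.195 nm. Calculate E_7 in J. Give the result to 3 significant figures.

For an infinite well E_n = n²h²/(8m_eL²), so E_1 = h²/(8m_eL²) = (6.626×10^-34)²/(8·9.109×10^-31·(1.95×10^-10 m)²) = 1.584×10^-18 J.
Then E_7 = 7²·E_1 = 49·1.584×10^-18 J = 7.76×10^-17 J.

E_7 = 7.76×10^-17 J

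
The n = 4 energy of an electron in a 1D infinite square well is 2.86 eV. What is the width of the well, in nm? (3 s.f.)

From E_n = n²h²/(8m_eL²), L = n·h/√(8m_eE_n).
E_4 = 2.86 eV = 4.582×10^-19 J, so L = 4·6.626×10^-34/√(8·9.109×10^-31·4.582×10^-19) = 1.45×10^-9 m = 1.45 nm.

L = 1.45 nm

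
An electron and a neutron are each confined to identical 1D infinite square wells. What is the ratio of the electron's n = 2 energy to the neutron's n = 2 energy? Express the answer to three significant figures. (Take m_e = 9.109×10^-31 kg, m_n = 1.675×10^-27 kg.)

E_n ∝ 1/m at fixed n and L, so the ratio is m_n/m_e = 1.675×10^-27/9.109×10^-31 = 1.84×10^3.

1.84×10^3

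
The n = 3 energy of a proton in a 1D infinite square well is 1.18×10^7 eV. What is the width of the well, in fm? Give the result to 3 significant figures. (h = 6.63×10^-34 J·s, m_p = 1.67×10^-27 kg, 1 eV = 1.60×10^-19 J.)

From E_n = n²h²/(8m_pL²), L = n·h/√(8m_pE_n).
E_3 = 1.18×10^7 eV = 1.888×10^-12 J, so L = 3·6.63×10^-34/√(8·1.67×10^-27·1.888×10^-12) = 1.25×10^-14 m = 12.5 fm.

L = 12.5 fm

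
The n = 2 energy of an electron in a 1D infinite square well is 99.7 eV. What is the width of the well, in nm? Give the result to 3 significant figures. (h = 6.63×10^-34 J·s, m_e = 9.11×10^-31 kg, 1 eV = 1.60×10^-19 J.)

From E_n = n²h²/(8m_eL²), L = n·h/√(8m_eE_n).
E_2 = 99.7 eV = 1.595×10^-17 J, so L = 2·6.63×10^-34/√(8·9.11×10^-31·1.595×10^-17) = 1.23×10^-10 m = 0.123 nm.

L = 0.123 nm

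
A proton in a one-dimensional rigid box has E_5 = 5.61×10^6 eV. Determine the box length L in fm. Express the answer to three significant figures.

L = 30.2 fm

From E_n = n²h²/(8m_pL²), L = n·h/√(8m_pE_n).
E_5 = 5.61×10^6 eV = 8.987×10^-13 J, so L = 5·6.626×10^-34/√(8·1.673×10^-27·8.987×10^-13) = 3.02×10^-14 m = 30.2 fm.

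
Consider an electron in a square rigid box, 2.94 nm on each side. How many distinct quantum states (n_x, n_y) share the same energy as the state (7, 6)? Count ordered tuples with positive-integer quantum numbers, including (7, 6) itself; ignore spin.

The level has n_x² + n_y² = 85. The ordered positive-integer solutions are (2, 9), (6, 7), (7, 6), (9, 2).
That gives 4 states.

degeneracy = 4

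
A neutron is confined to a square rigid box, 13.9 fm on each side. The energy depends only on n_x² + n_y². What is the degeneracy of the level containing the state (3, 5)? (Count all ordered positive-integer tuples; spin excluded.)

The level has n_x² + n_y² = 34. The ordered positive-integer solutions are (3, 5), (5, 3).
That gives 2 states.

degeneracy = 2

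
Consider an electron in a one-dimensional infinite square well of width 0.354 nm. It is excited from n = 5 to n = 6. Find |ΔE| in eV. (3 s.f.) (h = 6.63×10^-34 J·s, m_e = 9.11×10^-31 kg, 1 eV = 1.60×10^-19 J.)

|ΔE| = 33.1 eV

E_1 = h²/(8m_eL²) = 4.813×10^-19 J.
|ΔE| = |5² − 6²|·E_1 = 11·4.813×10^-19 J = 5.294×10^-18 J = 33.1 eV.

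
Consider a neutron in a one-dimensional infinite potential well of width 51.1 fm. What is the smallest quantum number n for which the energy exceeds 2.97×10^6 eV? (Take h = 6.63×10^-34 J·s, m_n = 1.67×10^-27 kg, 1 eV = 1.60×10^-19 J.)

n = 7

E_1 = h²/(8m_nL²) = 1.260×10^-14 J = 7.875×10^4 eV.
Need n² > 2.97×10^6/7.875×10^4 = 37.71, i.e. n > 6.141.
The smallest integer satisfying this is n = 7.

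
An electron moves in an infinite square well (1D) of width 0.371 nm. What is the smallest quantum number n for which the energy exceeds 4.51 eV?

n = 2

E_1 = h²/(8m_eL²) = 4.377×10^-19 J = 2.732 eV.
Need n² > 4.51/2.732 = 1.651, i.e. n > 1.285.
The smallest integer satisfying this is n = 2.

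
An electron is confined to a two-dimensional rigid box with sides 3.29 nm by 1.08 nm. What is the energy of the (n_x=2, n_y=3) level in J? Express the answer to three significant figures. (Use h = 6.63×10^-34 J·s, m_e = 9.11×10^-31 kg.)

E = 4.88×10^-19 J

For a 2D rectangular well E = (h²/8m_e)·Σ n_i²/L_i² = (6.63×10^-34)²/(8·9.11×10^-31) · [2²/(3.29 nm)² + 3²/(1.08 nm)²].
Evaluating gives E = 4.88×10^-19 J.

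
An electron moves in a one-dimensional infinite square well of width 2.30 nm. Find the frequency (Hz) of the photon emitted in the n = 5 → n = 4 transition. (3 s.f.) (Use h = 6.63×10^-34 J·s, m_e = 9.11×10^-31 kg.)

E_1 = h²/(8m_eL²) = 1.140×10^-20 J and ΔE = (5² − 4²)E_1 = 1.026×10^-19 J.
f = ΔE/h = 1.026×10^-19/6.63×10^-34 = 1.55×10^14 Hz.

f = 1.55×10^14 Hz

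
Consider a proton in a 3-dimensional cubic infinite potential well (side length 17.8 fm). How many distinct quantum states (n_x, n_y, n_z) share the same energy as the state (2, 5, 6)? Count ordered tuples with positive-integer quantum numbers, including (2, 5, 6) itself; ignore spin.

degeneracy = 6

The level has n_x² + n_y² + n_z² = 65. The ordered positive-integer solutions are (2, 5, 6), (2, 6, 5), (5, 2, 6), (5, 6, 2), (6, 2, 5), (6, 5, 2).
That gives 6 states.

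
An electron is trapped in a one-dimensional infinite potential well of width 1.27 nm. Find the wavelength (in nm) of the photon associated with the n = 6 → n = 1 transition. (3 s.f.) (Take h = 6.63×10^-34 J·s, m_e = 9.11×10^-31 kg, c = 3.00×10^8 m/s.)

E_1 = h²/(8m_eL²) = 3.739×10^-20 J, so ΔE = (6² − 1²)E_1 = 1.309×10^-18 J.
λ = hc/ΔE = (6.63×10^-34·3.00×10^8)/1.309×10^-18 = 1.52×10^-7 m = 152 nm.

λ = 152 nm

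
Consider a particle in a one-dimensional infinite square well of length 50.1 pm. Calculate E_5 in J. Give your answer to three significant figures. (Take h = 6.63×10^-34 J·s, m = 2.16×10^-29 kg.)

E_5 = 2.53×10^-17 J

For an infinite well E_n = n²h²/(8mL²), so E_1 = h²/(8mL²) = (6.63×10^-34)²/(8·2.16×10^-29·(5.01×10^-11 m)²) = 1.013×10^-18 J.
Then E_5 = 5²·E_1 = 25·1.013×10^-18 J = 2.53×10^-17 J.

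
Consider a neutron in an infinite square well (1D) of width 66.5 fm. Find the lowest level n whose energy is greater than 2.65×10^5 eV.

n = 3

E_1 = h²/(8m_nL²) = 7.409×10^-15 J = 4.625×10^4 eV.
Need n² > 2.65×10^5/4.625×10^4 = 5.730, i.e. n > 2.394.
The smallest integer satisfying this is n = 3.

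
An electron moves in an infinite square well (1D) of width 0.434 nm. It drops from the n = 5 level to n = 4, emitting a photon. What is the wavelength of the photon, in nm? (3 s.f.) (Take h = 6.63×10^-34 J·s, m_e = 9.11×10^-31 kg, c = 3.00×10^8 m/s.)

λ = 69.0 nm

E_1 = h²/(8m_eL²) = 3.202×10^-19 J, so ΔE = (5² − 4²)E_1 = 2.882×10^-18 J.
λ = hc/ΔE = (6.63×10^-34·3.00×10^8)/2.882×10^-18 = 6.90×10^-8 m = 69.0 nm.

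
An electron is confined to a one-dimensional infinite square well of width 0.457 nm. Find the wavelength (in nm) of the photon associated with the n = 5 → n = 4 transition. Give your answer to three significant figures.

E_1 = h²/(8m_eL²) = 2.885×10^-19 J, so ΔE = (5² − 4²)E_1 = 2.597×10^-18 J.
λ = hc/ΔE = (6.626×10^-34·2.998×10^8)/2.597×10^-18 = 7.65×10^-8 m = 76.5 nm.

λ = 76.5 nm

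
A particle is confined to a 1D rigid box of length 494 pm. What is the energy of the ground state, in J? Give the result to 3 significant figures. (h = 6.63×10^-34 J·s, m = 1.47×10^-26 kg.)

For an infinite well E_n = n²h²/(8mL²), so E_1 = h²/(8mL²) = (6.63×10^-34)²/(8·1.47×10^-26·(4.94×10^-10 m)²) = 1.532×10^-23 J.

E_1 = 1.53×10^-23 J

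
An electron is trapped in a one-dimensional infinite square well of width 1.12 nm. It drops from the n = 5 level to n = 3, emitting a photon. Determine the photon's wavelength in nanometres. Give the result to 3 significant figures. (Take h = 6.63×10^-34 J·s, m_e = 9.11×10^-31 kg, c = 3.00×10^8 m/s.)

λ = 259 nm

E_1 = h²/(8m_eL²) = 4.808×10^-20 J, so ΔE = (5² − 3²)E_1 = 7.693×10^-19 J.
λ = hc/ΔE = (6.63×10^-34·3.00×10^8)/7.693×10^-19 = 2.59×10^-7 m = 259 nm.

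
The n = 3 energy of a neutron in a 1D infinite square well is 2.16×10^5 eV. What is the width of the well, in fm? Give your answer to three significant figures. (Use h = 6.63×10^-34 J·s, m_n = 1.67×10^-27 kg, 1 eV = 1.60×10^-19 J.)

From E_n = n²h²/(8m_nL²), L = n·h/√(8m_nE_n).
E_3 = 2.16×10^5 eV = 3.456×10^-14 J, so L = 3·6.63×10^-34/√(8·1.67×10^-27·3.456×10^-14) = 9.26×10^-14 m = 92.6 fm.

L = 92.6 fm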